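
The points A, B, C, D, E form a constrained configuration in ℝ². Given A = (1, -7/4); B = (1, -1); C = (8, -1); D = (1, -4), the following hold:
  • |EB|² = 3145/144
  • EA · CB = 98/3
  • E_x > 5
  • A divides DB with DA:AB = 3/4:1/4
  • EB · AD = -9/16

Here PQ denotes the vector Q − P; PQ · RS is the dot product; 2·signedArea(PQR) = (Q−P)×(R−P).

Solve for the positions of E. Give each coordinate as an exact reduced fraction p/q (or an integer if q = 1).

E = (17/3, -5/4)

1. E_x = 17/3  [EA · CB = 98/3 ∩ EB · AD = -9/16]
2. E_y = -5/4  [EA · CB = 98/3 ∩ EB · AD = -9/16]
   → E = (17/3, -5/4)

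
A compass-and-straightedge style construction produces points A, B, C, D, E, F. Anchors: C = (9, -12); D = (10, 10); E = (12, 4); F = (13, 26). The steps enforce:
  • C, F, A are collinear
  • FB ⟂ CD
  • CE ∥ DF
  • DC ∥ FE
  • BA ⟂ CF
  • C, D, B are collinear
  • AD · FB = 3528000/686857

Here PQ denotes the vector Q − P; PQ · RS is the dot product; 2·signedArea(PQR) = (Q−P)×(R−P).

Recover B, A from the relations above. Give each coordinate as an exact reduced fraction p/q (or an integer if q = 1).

1. B_x = 1041/97  [C, D, B are collinear ∩ FB ⟂ CD]
2. B_y = 2532/97  [C, D, B are collinear ∩ FB ⟂ CD]
   → B = (1041/97, 2532/97)
3. A_x = 91953/7081  [C, F, A are collinear ∩ BA ⟂ CF]
4. A_y = 183156/7081  [C, F, A are collinear ∩ BA ⟂ CF]
   → A = (91953/7081, 183156/7081)

A = (91953/7081, 183156/7081)
B = (1041/97, 2532/97)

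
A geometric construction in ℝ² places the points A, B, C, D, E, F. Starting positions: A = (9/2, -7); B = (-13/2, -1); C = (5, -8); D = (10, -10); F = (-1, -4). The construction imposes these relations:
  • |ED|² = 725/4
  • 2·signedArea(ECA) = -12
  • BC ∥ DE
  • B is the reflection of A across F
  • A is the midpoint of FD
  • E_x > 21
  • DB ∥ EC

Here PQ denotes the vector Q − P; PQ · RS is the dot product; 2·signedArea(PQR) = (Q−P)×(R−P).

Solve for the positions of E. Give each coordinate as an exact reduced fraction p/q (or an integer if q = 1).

E = (43/2, -17)

1. E_x = 43/2  [DB ∥ EC ∩ BC ∥ DE]
2. E_y = -17  [DB ∥ EC ∩ BC ∥ DE]
   → E = (43/2, -17)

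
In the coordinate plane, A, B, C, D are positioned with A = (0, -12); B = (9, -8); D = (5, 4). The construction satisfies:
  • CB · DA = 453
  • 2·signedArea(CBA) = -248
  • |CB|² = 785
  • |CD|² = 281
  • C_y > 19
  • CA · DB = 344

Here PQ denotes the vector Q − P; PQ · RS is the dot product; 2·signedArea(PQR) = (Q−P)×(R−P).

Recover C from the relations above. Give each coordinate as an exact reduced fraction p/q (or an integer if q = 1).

1. C_x = 10  [2·signedArea(CBA) = -248 ∩ CB · DA = 453]
2. C_y = 20  [2·signedArea(CBA) = -248 ∩ CB · DA = 453]
   → C = (10, 20)

C = (10, 20)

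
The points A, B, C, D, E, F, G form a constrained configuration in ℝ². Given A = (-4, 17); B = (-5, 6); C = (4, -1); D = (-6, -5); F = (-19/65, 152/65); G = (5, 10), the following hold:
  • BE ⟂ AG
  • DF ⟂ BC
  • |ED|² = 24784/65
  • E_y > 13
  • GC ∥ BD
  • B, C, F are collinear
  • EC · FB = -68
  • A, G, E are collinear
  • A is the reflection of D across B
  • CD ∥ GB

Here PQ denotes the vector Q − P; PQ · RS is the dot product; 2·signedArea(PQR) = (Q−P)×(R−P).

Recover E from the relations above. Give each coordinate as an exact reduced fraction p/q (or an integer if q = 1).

1. E_x = 46/65  [A, G, E are collinear ∩ BE ⟂ AG]
2. E_y = 867/65  [A, G, E are collinear ∩ BE ⟂ AG]
   → E = (46/65, 867/65)

E = (46/65, 867/65)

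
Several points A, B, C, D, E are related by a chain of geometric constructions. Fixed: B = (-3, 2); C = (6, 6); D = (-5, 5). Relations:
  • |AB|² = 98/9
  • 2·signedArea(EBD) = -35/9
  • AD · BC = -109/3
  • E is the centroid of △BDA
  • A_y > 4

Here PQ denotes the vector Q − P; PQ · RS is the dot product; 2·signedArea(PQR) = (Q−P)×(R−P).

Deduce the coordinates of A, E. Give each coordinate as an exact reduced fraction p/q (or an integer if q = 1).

1. A_x = -2/3  [line -9·x + -4·y + 34/3 = 0 ∩ |AB|² = 98/9]
2. A_y = 13/3  [line -9·x + -4·y + 34/3 = 0 ∩ |AB|² = 98/9]
   → A = (-2/3, 13/3)
3. E_x = -26/9  [E is the centroid of △BDA]
4. E_y = 34/9  [E is the centroid of △BDA]
   → E = (-26/9, 34/9)

A = (-2/3, 13/3)
E = (-26/9, 34/9)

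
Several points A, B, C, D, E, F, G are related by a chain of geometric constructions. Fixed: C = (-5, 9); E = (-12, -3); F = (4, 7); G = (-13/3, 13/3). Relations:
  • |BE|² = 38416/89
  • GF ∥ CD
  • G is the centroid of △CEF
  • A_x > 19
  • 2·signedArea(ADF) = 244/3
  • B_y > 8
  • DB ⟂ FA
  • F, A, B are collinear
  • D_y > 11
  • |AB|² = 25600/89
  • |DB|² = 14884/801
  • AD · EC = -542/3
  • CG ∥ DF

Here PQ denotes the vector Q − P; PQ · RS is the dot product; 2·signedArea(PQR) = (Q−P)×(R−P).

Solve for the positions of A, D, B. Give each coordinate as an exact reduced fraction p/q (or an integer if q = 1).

A = (20, 17)
B = (500/89, 713/89)
D = (10/3, 35/3)

1. D_x = 10/3  [CG ∥ DF ∩ GF ∥ CD]
2. D_y = 35/3  [CG ∥ DF ∩ GF ∥ CD]
   → D = (10/3, 35/3)
3. A_x = 20  [AD · EC = -542/3 ∩ 2·signedArea(ADF) = 244/3]
4. A_y = 17  [AD · EC = -542/3 ∩ 2·signedArea(ADF) = 244/3]
   → A = (20, 17)
5. B_x = 500/89  [F, A, B are collinear ∩ DB ⟂ FA]
6. B_y = 713/89  [F, A, B are collinear ∩ DB ⟂ FA]
   → B = (500/89, 713/89)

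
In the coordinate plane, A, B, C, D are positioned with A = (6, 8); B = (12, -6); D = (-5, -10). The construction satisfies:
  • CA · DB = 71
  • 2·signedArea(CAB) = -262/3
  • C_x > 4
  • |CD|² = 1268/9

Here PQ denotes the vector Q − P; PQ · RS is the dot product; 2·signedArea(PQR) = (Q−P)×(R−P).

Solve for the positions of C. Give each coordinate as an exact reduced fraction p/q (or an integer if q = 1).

C = (13/3, -8/3)

1. C_x = 13/3  [CA · DB = 71 ∩ 2·signedArea(CAB) = -262/3]
2. C_y = -8/3  [CA · DB = 71 ∩ 2·signedArea(CAB) = -262/3]
   → C = (13/3, -8/3)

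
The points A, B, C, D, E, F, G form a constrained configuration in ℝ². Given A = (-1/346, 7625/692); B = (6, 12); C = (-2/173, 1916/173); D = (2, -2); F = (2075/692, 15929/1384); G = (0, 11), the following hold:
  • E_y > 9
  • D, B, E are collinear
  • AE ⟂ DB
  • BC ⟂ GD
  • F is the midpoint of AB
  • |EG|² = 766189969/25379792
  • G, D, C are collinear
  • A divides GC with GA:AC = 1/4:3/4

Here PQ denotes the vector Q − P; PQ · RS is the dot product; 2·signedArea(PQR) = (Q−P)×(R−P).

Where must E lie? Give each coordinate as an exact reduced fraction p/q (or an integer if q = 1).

E = (96967/18338, 348685/36676)

1. E_x = 96967/18338  [D, B, E are collinear ∩ AE ⟂ DB]
2. E_y = 348685/36676  [D, B, E are collinear ∩ AE ⟂ DB]
   → E = (96967/18338, 348685/36676)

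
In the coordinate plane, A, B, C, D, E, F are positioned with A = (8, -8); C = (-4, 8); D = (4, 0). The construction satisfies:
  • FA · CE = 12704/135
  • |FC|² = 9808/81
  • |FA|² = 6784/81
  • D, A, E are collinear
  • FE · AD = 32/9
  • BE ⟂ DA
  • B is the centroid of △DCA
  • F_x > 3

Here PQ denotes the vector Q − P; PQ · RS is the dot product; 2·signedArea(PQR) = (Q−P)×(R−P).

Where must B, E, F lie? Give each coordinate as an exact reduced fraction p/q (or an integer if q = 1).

1. B_x = 8/3  [B is the centroid of △DCA]
2. B_y = 0  [B is the centroid of △DCA]
   → B = (8/3, 0)
3. E_x = 56/15  [D, A, E are collinear ∩ BE ⟂ DA]
4. E_y = 8/15  [D, A, E are collinear ∩ BE ⟂ DA]
   → E = (56/15, 8/15)
5. F_x = 32/9  [FA · CE = 12704/135 ∩ FE · AD = 32/9]
6. F_y = 0  [FA · CE = 12704/135 ∩ FE · AD = 32/9]
   → F = (32/9, 0)

B = (8/3, 0)
E = (56/15, 8/15)
F = (32/9, 0)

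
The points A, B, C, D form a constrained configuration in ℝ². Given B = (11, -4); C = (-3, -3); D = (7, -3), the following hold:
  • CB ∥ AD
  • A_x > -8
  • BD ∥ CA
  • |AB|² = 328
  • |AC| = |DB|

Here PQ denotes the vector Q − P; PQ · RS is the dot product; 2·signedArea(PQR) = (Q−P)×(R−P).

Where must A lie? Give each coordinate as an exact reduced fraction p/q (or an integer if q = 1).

A = (-7, -2)

1. A_x = -7  [CB ∥ AD ∩ BD ∥ CA]
2. A_y = -2  [CB ∥ AD ∩ BD ∥ CA]
   → A = (-7, -2)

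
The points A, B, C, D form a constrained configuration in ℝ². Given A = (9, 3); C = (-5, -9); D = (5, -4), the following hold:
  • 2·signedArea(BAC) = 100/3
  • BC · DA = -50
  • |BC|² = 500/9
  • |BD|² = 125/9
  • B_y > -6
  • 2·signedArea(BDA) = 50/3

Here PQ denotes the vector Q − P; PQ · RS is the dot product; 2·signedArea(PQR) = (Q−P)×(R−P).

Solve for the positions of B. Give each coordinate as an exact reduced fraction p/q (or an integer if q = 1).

B = (5/3, -17/3)

1. B_x = 5/3  [2·signedArea(BDA) = 50/3 ∩ BC · DA = -50]
2. B_y = -17/3  [2·signedArea(BDA) = 50/3 ∩ BC · DA = -50]
   → B = (5/3, -17/3)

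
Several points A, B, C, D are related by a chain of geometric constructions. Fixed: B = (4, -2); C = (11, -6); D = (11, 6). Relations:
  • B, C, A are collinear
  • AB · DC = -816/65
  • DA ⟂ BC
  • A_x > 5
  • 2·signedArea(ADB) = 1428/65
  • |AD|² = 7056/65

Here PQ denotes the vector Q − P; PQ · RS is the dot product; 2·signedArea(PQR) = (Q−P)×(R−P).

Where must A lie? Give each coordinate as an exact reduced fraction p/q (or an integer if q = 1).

A = (379/65, -198/65)

1. A_x = 379/65  [B, C, A are collinear ∩ DA ⟂ BC]
2. A_y = -198/65  [B, C, A are collinear ∩ DA ⟂ BC]
   → A = (379/65, -198/65)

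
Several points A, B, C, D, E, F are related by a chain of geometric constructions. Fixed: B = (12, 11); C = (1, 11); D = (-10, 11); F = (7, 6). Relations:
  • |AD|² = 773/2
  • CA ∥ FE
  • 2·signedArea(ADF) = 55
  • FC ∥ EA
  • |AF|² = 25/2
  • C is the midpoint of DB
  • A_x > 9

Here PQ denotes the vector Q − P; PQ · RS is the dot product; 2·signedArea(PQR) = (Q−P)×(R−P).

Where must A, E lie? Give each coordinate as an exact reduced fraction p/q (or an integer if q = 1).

A = (19/2, 17/2)
E = (31/2, 7/2)

1. A_x = 19/2  [line 5·x + 17·y + -192 = 0 ∩ |AD|² = 773/2]
2. A_y = 17/2  [line 5·x + 17·y + -192 = 0 ∩ |AD|² = 773/2]
   → A = (19/2, 17/2)
3. E_x = 31/2  [FC ∥ EA ∩ CA ∥ FE]
4. E_y = 7/2  [FC ∥ EA ∩ CA ∥ FE]
   → E = (31/2, 7/2)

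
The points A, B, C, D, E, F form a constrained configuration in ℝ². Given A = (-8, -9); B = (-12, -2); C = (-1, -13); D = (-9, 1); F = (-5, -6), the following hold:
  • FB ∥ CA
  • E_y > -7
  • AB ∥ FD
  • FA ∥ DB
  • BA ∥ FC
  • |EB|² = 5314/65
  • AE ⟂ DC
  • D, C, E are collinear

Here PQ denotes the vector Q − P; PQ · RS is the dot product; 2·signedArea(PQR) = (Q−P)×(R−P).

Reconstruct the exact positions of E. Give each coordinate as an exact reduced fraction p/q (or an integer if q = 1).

1. E_x = -289/65  [D, C, E are collinear ∩ AE ⟂ DC]
2. E_y = -453/65  [D, C, E are collinear ∩ AE ⟂ DC]
   → E = (-289/65, -453/65)

E = (-289/65, -453/65)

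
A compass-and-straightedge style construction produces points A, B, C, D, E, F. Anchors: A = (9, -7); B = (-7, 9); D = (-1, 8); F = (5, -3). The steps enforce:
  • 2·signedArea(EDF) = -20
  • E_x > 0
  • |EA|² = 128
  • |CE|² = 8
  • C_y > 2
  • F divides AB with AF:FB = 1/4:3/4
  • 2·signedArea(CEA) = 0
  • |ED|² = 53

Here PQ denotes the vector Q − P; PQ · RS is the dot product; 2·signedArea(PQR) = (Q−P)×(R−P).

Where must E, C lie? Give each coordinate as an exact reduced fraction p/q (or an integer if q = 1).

1. E_x = 1  [line 11·x + 6·y + -17 = 0 ∩ |ED|² = 53]
2. E_y = 1  [line 11·x + 6·y + -17 = 0 ∩ |ED|² = 53]
   → E = (1, 1)
3. C_x = -1  [line 8·x + 8·y + -16 = 0 ∩ |CE|² = 8]
4. C_y = 3  [line 8·x + 8·y + -16 = 0 ∩ |CE|² = 8]
   → C = (-1, 3)

C = (-1, 3)
E = (1, 1)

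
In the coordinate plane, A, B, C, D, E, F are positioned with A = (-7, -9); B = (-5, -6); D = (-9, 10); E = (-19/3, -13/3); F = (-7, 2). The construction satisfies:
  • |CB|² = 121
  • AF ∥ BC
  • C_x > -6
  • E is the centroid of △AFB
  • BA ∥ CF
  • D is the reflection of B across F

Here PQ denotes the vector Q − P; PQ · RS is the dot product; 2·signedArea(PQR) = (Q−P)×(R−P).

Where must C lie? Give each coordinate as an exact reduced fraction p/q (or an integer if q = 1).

1. C_x = -5  [BA ∥ CF ∩ AF ∥ BC]
2. C_y = 5  [BA ∥ CF ∩ AF ∥ BC]
   → C = (-5, 5)

C = (-5, 5)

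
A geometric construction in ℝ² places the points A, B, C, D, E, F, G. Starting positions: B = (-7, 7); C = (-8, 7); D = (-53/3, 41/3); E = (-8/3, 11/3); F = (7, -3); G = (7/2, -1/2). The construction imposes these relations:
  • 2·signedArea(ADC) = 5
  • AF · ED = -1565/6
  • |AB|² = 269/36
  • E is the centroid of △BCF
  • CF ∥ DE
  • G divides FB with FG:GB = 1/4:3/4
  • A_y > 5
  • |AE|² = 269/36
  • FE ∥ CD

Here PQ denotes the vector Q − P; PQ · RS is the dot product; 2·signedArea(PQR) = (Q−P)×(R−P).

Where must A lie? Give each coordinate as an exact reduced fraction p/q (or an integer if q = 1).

A = (-29/6, 16/3)

1. A_x = -29/6  [2·signedArea(ADC) = 5 ∩ AF · ED = -1565/6]
2. A_y = 16/3  [2·signedArea(ADC) = 5 ∩ AF · ED = -1565/6]
   → A = (-29/6, 16/3)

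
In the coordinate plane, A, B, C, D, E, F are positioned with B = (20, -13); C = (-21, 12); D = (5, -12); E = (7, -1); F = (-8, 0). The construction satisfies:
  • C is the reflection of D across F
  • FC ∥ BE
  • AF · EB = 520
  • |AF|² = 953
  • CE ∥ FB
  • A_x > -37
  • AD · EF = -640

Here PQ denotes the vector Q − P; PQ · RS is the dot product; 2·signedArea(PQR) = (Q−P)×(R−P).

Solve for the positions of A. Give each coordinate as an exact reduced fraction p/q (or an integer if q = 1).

A = (-36, 13)

1. A_x = -36  [AF · EB = 520 ∩ AD · EF = -640]
2. A_y = 13  [AF · EB = 520 ∩ AD · EF = -640]
   → A = (-36, 13)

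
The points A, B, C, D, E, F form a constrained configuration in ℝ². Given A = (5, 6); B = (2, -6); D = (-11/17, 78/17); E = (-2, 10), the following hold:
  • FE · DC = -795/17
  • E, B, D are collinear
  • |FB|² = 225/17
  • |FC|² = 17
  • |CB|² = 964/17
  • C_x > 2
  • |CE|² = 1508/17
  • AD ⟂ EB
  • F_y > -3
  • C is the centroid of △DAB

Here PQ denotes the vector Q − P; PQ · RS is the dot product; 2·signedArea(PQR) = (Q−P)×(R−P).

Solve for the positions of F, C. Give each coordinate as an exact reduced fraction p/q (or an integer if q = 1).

C = (36/17, 26/17)
F = (19/17, -42/17)

1. C_x = 36/17  [C is the centroid of △DAB]
2. C_y = 26/17  [C is the centroid of △DAB]
   → C = (36/17, 26/17)
3. F_x = 19/17  [line -47/17·x + 52/17·y + 181/17 = 0 ∩ |FB|² = 225/17]
4. F_y = -42/17  [line -47/17·x + 52/17·y + 181/17 = 0 ∩ |FB|² = 225/17]
   → F = (19/17, -42/17)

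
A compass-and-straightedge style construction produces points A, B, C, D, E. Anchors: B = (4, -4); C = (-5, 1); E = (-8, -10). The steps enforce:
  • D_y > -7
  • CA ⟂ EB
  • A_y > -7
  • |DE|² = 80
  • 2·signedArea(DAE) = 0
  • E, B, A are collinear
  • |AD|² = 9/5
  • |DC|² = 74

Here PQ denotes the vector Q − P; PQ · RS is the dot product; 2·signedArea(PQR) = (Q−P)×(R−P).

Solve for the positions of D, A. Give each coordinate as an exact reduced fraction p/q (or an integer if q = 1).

1. A_x = -6/5  [E, B, A are collinear ∩ CA ⟂ EB]
2. A_y = -33/5  [E, B, A are collinear ∩ CA ⟂ EB]
   → A = (-6/5, -33/5)
3. D_x = 0  [line 17/5·x + -34/5·y + -204/5 = 0 ∩ |DC|² = 74]
4. D_y = -6  [line 17/5·x + -34/5·y + -204/5 = 0 ∩ |DC|² = 74]
   → D = (0, -6)

A = (-6/5, -33/5)
D = (0, -6)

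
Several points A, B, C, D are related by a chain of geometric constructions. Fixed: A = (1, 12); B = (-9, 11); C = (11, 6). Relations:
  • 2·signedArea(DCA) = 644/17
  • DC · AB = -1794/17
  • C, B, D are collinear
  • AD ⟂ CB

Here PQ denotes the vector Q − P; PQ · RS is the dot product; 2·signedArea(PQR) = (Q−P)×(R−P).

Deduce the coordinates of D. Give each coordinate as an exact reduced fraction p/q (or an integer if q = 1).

1. D_x = 3/17  [C, B, D are collinear ∩ AD ⟂ CB]
2. D_y = 148/17  [C, B, D are collinear ∩ AD ⟂ CB]
   → D = (3/17, 148/17)

D = (3/17, 148/17)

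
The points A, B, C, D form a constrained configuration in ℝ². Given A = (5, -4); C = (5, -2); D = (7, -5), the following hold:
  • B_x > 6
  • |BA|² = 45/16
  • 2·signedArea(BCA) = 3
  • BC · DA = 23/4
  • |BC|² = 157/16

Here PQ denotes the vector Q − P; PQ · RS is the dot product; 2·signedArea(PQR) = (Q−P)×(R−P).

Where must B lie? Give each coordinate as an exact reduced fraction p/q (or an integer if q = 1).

B = (13/2, -19/4)

1. B_x = 13/2  [BC · DA = 23/4 ∩ 2·signedArea(BCA) = 3]
2. B_y = -19/4  [BC · DA = 23/4 ∩ 2·signedArea(BCA) = 3]
   → B = (13/2, -19/4)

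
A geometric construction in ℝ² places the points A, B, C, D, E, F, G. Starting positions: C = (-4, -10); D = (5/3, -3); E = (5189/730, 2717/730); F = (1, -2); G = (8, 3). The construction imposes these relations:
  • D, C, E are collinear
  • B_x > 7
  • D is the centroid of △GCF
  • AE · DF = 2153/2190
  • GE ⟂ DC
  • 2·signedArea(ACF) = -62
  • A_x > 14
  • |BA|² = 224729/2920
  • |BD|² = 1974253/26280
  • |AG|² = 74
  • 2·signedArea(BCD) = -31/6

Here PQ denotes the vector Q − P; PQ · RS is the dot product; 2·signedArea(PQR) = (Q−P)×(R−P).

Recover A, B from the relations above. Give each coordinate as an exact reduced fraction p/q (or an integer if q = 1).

1. A_x = 15  [2·signedArea(ACF) = -62 ∩ AE · DF = 2153/2190]
2. A_y = 8  [2·signedArea(ACF) = -62 ∩ AE · DF = 2153/2190]
   → A = (15, 8)
3. B_x = 11029/1460  [line -7·x + 17/3·y + 203/6 = 0 ∩ |BD|² = 1974253/26280]
4. B_y = 4907/1460  [line -7·x + 17/3·y + 203/6 = 0 ∩ |BD|² = 1974253/26280]
   → B = (11029/1460, 4907/1460)

A = (15, 8)
B = (11029/1460, 4907/1460)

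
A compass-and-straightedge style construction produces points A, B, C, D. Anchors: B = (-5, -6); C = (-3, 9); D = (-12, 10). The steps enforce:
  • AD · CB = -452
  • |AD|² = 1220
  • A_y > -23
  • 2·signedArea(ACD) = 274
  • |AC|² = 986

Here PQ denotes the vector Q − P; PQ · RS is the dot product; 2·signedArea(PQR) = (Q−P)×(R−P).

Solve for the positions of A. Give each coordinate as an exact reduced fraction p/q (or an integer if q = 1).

A = (2, -22)

1. A_x = 2  [2·signedArea(ACD) = 274 ∩ AD · CB = -452]
2. A_y = -22  [2·signedArea(ACD) = 274 ∩ AD · CB = -452]
   → A = (2, -22)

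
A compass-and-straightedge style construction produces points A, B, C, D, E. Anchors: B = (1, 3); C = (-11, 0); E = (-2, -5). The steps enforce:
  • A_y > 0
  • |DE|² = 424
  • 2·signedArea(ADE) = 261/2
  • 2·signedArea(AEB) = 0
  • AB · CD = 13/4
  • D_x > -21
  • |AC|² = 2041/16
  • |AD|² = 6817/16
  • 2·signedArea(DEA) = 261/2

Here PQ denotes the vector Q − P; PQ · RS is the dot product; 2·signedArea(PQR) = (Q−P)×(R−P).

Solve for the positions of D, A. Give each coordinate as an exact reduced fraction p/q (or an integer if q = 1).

A = (1/4, 1)
D = (-20, 5)

1. A_x = 1/4  [line -8·x + 3·y + -1 = 0 ∩ |AC|² = 2041/16]
2. A_y = 1  [line -8·x + 3·y + -1 = 0 ∩ |AC|² = 2041/16]
   → A = (1/4, 1)
3. D_x = -20  [2·signedArea(DEA) = 261/2 ∩ AB · CD = 13/4]
4. D_y = 5  [2·signedArea(DEA) = 261/2 ∩ AB · CD = 13/4]
   → D = (-20, 5)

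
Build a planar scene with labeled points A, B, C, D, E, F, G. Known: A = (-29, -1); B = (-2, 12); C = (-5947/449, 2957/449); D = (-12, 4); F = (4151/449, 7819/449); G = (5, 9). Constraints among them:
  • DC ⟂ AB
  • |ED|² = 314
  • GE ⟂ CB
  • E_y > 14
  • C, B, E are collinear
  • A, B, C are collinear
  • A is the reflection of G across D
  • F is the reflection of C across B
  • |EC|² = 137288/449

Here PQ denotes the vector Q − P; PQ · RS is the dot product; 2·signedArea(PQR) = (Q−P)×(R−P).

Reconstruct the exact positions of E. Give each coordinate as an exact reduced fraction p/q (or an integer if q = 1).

E = (1127/449, 6363/449)

1. E_x = 1127/449  [C, B, E are collinear ∩ GE ⟂ CB]
2. E_y = 6363/449  [C, B, E are collinear ∩ GE ⟂ CB]
   → E = (1127/449, 6363/449)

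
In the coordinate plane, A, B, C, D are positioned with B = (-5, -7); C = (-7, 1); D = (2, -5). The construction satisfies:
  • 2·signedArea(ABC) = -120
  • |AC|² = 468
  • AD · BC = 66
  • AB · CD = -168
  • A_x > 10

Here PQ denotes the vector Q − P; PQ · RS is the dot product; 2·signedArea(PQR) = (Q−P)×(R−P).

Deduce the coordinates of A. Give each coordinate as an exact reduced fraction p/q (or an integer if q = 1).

1. A_x = 11  [AD · BC = 66 ∩ AB · CD = -168]
2. A_y = -11  [AD · BC = 66 ∩ AB · CD = -168]
   → A = (11, -11)

A = (11, -11)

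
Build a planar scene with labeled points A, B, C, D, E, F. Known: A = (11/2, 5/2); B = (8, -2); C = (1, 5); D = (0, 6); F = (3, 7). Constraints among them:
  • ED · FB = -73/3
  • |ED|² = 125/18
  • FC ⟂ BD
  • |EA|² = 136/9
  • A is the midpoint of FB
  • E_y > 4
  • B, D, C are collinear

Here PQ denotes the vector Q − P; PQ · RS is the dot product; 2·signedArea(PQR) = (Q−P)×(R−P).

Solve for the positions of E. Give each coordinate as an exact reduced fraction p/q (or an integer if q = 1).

1. E_x = 13/6  [line -5·x + 9·y + -89/3 = 0 ∩ |ED|² = 125/18]
2. E_y = 9/2  [line -5·x + 9·y + -89/3 = 0 ∩ |ED|² = 125/18]
   → E = (13/6, 9/2)

E = (13/6, 9/2)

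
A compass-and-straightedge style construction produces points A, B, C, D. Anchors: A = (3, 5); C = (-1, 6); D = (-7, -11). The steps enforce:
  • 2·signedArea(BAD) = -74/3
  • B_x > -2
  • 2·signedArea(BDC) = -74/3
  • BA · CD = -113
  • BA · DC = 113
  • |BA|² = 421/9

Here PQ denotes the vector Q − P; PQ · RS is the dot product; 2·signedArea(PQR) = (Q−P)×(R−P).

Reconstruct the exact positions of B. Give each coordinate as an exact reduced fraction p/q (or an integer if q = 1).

B = (-5/3, 0)

1. B_x = -5/3  [2·signedArea(BDC) = -74/3 ∩ BA · DC = 113]
2. B_y = 0  [2·signedArea(BDC) = -74/3 ∩ BA · DC = 113]
   → B = (-5/3, 0)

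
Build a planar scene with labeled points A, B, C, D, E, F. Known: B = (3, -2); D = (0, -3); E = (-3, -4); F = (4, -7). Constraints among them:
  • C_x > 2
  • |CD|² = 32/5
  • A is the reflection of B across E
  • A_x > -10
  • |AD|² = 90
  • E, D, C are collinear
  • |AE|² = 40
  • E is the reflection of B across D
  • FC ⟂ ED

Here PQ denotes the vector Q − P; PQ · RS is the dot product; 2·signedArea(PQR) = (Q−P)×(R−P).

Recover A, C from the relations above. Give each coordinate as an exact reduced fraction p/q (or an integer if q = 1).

1. A_x = -9  [A is the reflection of B across E]
2. A_y = -6  [A is the reflection of B across E]
   → A = (-9, -6)
3. C_x = 12/5  [E, D, C are collinear ∩ FC ⟂ ED]
4. C_y = -11/5  [E, D, C are collinear ∩ FC ⟂ ED]
   → C = (12/5, -11/5)

A = (-9, -6)
C = (12/5, -11/5)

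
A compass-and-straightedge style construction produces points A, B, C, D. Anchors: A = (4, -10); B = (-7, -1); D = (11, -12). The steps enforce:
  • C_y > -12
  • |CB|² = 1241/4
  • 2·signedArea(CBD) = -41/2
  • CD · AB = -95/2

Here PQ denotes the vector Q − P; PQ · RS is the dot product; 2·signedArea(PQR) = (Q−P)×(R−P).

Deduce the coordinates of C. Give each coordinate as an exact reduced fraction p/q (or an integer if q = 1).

C = (15/2, -11)

1. C_x = 15/2  [2·signedArea(CBD) = -41/2 ∩ CD · AB = -95/2]
2. C_y = -11  [2·signedArea(CBD) = -41/2 ∩ CD · AB = -95/2]
   → C = (15/2, -11)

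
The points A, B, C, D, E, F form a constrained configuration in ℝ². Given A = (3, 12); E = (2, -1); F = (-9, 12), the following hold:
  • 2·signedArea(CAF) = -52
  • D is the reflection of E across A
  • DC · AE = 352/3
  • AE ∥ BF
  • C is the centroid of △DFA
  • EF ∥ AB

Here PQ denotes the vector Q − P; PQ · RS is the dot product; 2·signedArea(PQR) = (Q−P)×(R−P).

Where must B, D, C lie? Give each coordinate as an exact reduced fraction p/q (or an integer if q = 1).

1. B_x = -8  [AE ∥ BF ∩ EF ∥ AB]
2. B_y = 25  [AE ∥ BF ∩ EF ∥ AB]
   → B = (-8, 25)
3. D_x = 4  [D is the reflection of E across A]
4. D_y = 25  [D is the reflection of E across A]
   → D = (4, 25)
5. C_x = -2/3  [C is the centroid of △DFA]
6. C_y = 49/3  [C is the centroid of △DFA]
   → C = (-2/3, 49/3)

B = (-8, 25)
C = (-2/3, 49/3)
D = (4, 25)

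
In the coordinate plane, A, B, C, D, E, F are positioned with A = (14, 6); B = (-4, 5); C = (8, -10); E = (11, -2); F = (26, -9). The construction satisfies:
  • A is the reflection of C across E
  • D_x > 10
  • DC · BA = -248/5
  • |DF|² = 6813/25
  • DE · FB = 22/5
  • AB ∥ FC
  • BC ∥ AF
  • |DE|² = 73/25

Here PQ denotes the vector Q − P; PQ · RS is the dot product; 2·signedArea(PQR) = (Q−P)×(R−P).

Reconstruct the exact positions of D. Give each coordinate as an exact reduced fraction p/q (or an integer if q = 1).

D = (52/5, -18/5)

1. D_x = 52/5  [DC · BA = -248/5 ∩ DE · FB = 22/5]
2. D_y = -18/5  [DC · BA = -248/5 ∩ DE · FB = 22/5]
   → D = (52/5, -18/5)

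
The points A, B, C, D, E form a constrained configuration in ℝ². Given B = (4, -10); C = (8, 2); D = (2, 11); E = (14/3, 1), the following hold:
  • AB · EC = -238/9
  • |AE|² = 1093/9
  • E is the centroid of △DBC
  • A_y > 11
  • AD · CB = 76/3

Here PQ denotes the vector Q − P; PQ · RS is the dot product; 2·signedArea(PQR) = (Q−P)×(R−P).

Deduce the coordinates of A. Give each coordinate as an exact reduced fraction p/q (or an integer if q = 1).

A = (16/3, 12)

1. A_x = 16/3  [AD · CB = 76/3 ∩ AB · EC = -238/9]
2. A_y = 12  [AD · CB = 76/3 ∩ AB · EC = -238/9]
   → A = (16/3, 12)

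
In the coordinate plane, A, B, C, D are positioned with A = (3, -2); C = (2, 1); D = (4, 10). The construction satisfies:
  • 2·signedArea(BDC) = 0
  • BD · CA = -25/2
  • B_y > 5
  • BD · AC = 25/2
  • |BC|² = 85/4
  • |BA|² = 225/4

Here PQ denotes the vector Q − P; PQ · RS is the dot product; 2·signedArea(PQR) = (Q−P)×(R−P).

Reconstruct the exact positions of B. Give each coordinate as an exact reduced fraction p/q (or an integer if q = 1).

B = (3, 11/2)

1. B_x = 3  [2·signedArea(BDC) = 0 ∩ BD · CA = -25/2]
2. B_y = 11/2  [2·signedArea(BDC) = 0 ∩ BD · CA = -25/2]
   → B = (3, 11/2)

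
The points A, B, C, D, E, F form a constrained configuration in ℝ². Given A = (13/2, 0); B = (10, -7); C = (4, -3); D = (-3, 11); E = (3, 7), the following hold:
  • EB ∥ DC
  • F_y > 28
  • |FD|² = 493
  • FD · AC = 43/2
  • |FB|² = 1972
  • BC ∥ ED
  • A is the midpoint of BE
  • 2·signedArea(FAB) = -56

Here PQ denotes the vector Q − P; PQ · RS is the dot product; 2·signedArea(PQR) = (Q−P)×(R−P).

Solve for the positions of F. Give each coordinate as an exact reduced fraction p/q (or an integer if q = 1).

1. F_x = -16  [2·signedArea(FAB) = -56 ∩ FD · AC = 43/2]
2. F_y = 29  [2·signedArea(FAB) = -56 ∩ FD · AC = 43/2]
   → F = (-16, 29)

F = (-16, 29)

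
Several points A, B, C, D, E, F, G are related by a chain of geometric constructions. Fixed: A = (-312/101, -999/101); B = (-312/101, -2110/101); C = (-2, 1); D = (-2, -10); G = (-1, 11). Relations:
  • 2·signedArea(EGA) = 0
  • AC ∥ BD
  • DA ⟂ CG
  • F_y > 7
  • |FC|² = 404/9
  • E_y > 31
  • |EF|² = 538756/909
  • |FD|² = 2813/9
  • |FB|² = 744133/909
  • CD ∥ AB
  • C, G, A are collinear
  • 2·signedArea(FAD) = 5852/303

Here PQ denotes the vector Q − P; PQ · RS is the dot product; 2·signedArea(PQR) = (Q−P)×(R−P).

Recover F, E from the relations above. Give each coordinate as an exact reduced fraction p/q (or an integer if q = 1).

1. F_x = -4/3  [line 11/101·x + 110/101·y + -2486/303 = 0 ∩ |FC|² = 404/9]
2. F_y = 23/3  [line 11/101·x + 110/101·y + -2486/303 = 0 ∩ |FC|² = 404/9]
   → F = (-4/3, 23/3)
3. E_x = 110/101  [line 2110/101·x + -211/101·y + 4431/101 = 0 ∩ |EF|² = 538756/909]
4. E_y = 3221/101  [line 2110/101·x + -211/101·y + 4431/101 = 0 ∩ |EF|² = 538756/909]
   → E = (110/101, 3221/101)

E = (110/101, 3221/101)
F = (-4/3, 23/3)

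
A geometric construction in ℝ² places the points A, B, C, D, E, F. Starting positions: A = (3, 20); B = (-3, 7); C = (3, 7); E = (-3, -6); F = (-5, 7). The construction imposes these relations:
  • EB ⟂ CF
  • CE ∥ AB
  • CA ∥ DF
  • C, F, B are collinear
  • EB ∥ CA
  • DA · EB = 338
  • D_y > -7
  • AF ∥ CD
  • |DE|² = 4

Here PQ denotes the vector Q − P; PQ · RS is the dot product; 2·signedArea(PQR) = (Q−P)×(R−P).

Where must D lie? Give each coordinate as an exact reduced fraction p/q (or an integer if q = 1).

D = (-5, -6)

1. D_x = -5  [CA ∥ DF ∩ AF ∥ CD]
2. D_y = -6  [CA ∥ DF ∩ AF ∥ CD]
   → D = (-5, -6)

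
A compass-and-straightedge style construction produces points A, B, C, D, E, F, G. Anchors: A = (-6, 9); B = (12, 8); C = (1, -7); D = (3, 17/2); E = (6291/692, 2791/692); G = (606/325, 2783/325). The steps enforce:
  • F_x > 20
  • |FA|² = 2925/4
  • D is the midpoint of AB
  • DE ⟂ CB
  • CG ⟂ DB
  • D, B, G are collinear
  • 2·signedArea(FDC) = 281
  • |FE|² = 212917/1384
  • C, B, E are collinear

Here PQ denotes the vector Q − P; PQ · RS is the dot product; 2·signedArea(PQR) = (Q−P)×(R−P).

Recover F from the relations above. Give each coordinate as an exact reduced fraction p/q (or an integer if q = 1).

F = (21, 15/2)

1. F_x = 21  [line 31/2·x + -2·y + -621/2 = 0 ∩ |FE|² = 212917/1384]
2. F_y = 15/2  [line 31/2·x + -2·y + -621/2 = 0 ∩ |FE|² = 212917/1384]
   → F = (21, 15/2)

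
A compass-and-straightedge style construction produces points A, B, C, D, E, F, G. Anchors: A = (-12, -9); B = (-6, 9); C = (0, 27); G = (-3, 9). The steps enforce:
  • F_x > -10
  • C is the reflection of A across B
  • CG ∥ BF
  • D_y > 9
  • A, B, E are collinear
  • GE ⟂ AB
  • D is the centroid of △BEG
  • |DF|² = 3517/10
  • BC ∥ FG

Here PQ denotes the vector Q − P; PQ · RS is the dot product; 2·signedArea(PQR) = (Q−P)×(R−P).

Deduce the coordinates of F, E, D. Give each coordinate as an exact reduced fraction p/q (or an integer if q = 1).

D = (-49/10, 93/10)
E = (-57/10, 99/10)
F = (-9, -9)

1. F_x = -9  [BC ∥ FG ∩ CG ∥ BF]
2. F_y = -9  [BC ∥ FG ∩ CG ∥ BF]
   → F = (-9, -9)
3. E_x = -57/10  [A, B, E are collinear ∩ GE ⟂ AB]
4. E_y = 99/10  [A, B, E are collinear ∩ GE ⟂ AB]
   → E = (-57/10, 99/10)
5. D_x = -49/10  [D is the centroid of △BEG]
6. D_y = 93/10  [D is the centroid of △BEG]
   → D = (-49/10, 93/10)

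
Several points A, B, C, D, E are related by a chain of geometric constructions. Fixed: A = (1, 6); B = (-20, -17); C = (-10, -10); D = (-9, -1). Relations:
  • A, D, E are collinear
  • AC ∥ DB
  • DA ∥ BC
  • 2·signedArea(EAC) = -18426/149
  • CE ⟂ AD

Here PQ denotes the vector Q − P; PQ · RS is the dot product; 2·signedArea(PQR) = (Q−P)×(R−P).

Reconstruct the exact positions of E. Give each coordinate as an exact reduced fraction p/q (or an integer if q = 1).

1. E_x = -2071/149  [A, D, E are collinear ∩ CE ⟂ AD]
2. E_y = -660/149  [A, D, E are collinear ∩ CE ⟂ AD]
   → E = (-2071/149, -660/149)

E = (-2071/149, -660/149)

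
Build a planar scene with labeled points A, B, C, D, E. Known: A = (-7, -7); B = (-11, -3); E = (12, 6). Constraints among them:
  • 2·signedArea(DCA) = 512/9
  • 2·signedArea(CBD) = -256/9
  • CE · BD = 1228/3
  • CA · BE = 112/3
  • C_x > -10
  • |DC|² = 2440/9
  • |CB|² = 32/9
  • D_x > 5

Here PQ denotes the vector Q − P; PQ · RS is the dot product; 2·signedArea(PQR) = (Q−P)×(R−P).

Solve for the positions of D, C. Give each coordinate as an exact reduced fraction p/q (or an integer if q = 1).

1. C_x = -29/3  [line -23·x + -9·y + -784/3 = 0 ∩ |CB|² = 32/9]
2. C_y = -13/3  [line -23·x + -9·y + -784/3 = 0 ∩ |CB|² = 32/9]
   → C = (-29/3, -13/3)
3. D_x = 17/3  [2·signedArea(DCA) = 512/9 ∩ CE · BD = 1228/3]
4. D_y = 5/3  [2·signedArea(DCA) = 512/9 ∩ CE · BD = 1228/3]
   → D = (17/3, 5/3)

C = (-29/3, -13/3)
D = (17/3, 5/3)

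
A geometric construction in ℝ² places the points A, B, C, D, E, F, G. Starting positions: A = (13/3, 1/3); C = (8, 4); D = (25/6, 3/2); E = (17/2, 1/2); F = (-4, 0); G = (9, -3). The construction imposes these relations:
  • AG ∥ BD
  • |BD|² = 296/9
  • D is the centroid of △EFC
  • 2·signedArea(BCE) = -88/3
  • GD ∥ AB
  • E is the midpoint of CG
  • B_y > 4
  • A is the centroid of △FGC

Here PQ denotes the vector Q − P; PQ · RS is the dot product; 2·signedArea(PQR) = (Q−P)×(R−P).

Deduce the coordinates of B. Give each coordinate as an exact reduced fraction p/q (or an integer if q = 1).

1. B_x = -1/2  [AG ∥ BD ∩ GD ∥ AB]
2. B_y = 29/6  [AG ∥ BD ∩ GD ∥ AB]
   → B = (-1/2, 29/6)

B = (-1/2, 29/6)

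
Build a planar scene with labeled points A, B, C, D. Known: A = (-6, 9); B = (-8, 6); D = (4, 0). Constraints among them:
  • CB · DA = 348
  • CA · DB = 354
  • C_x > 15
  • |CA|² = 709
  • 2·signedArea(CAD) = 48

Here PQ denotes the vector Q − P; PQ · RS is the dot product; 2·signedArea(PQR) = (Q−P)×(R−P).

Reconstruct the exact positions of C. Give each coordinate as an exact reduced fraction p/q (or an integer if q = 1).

1. C_x = 16  [2·signedArea(CAD) = 48 ∩ CA · DB = 354]
2. C_y = -6  [2·signedArea(CAD) = 48 ∩ CA · DB = 354]
   → C = (16, -6)

C = (16, -6)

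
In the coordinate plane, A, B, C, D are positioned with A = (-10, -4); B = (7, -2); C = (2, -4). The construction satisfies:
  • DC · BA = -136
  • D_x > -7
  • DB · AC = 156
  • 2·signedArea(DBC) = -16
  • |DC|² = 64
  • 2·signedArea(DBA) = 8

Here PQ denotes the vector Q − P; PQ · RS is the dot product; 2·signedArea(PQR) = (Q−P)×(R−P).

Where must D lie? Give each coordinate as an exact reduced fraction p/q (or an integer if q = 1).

D = (-6, -4)

1. D_x = -6  [DB · AC = 156 ∩ DC · BA = -136]
2. D_y = -4  [DB · AC = 156 ∩ DC · BA = -136]
   → D = (-6, -4)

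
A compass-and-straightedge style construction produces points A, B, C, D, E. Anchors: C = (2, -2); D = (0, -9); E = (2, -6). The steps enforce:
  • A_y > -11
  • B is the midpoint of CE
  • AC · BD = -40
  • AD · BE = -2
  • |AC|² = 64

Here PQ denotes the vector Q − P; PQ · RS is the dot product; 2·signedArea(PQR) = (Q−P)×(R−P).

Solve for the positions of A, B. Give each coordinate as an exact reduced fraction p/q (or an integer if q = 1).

1. B_x = 2  [B is the midpoint of CE]
2. B_y = -4  [B is the midpoint of CE]
   → B = (2, -4)
3. A_x = 2  [AC · BD = -40 ∩ AD · BE = -2]
4. A_y = -10  [AC · BD = -40 ∩ AD · BE = -2]
   → A = (2, -10)

A = (2, -10)
B = (2, -4)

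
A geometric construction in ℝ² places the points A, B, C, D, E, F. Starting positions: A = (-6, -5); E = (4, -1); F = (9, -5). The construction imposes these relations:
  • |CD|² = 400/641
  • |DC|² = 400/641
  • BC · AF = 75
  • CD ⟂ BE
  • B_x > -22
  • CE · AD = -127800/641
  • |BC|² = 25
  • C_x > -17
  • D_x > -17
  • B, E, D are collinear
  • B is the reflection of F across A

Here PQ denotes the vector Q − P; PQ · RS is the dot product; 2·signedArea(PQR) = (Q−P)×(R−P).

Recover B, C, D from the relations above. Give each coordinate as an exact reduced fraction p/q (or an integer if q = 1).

1. B_x = -21  [B is the reflection of F across A]
2. B_y = -5  [B is the reflection of F across A]
   → B = (-21, -5)
3. C_x = -16  [BC · AF = 75]
4. C_y = -5  [|BC|² = 25]
   → C = (-16, -5)
5. D_x = -10336/641  [CE · AD = -127800/641 ∩ B, E, D are collinear]
6. D_y = -2705/641  [CE · AD = -127800/641 ∩ B, E, D are collinear]
   → D = (-10336/641, -2705/641)

B = (-21, -5)
C = (-16, -5)
D = (-10336/641, -2705/641)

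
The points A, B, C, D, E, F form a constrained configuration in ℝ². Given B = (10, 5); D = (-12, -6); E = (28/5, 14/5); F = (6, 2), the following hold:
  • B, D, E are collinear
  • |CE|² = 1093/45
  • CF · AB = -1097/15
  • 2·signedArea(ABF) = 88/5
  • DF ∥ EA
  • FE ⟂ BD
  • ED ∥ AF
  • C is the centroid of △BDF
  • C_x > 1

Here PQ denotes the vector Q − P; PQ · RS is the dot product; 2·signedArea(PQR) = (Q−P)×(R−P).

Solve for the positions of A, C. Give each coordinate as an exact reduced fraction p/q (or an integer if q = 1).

A = (118/5, 54/5)
C = (4/3, 1/3)

1. A_x = 118/5  [ED ∥ AF ∩ DF ∥ EA]
2. A_y = 54/5  [ED ∥ AF ∩ DF ∥ EA]
   → A = (118/5, 54/5)
3. C_x = 4/3  [C is the centroid of △BDF]
4. C_y = 1/3  [C is the centroid of △BDF]
   → C = (4/3, 1/3)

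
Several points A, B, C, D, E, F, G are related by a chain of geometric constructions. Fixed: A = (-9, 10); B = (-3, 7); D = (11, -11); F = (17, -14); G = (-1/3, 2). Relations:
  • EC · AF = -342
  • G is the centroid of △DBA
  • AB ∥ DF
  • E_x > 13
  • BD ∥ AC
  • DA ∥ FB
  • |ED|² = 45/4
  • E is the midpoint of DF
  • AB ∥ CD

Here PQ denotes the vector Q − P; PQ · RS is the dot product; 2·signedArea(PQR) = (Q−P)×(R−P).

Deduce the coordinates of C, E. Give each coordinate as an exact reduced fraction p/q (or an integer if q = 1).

1. C_x = 5  [AB ∥ CD ∩ BD ∥ AC]
2. C_y = -8  [AB ∥ CD ∩ BD ∥ AC]
   → C = (5, -8)
3. E_x = 14  [E is the midpoint of DF]
4. E_y = -25/2  [E is the midpoint of DF]
   → E = (14, -25/2)

C = (5, -8)
E = (14, -25/2)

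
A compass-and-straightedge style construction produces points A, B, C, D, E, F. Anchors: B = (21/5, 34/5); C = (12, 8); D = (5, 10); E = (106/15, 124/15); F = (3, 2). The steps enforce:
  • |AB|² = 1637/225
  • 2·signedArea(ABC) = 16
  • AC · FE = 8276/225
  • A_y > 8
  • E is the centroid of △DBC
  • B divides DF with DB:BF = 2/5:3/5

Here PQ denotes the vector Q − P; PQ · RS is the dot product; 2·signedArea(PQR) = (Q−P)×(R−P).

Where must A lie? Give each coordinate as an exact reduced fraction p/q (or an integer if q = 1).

A = (32/15, 128/15)

1. A_x = 32/15  [2·signedArea(ABC) = 16 ∩ AC · FE = 8276/225]
2. A_y = 128/15  [2·signedArea(ABC) = 16 ∩ AC · FE = 8276/225]
   → A = (32/15, 128/15)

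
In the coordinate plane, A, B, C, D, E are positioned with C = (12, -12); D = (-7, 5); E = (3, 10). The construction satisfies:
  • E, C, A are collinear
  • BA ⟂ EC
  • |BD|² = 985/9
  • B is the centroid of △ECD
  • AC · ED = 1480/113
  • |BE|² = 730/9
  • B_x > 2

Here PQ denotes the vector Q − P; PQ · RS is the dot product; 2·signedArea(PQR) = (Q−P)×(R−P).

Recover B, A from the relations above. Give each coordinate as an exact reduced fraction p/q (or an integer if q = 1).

A = (690/113, 272/113)
B = (8/3, 1)

1. B_x = 8/3  [B is the centroid of △ECD]
2. B_y = 1  [B is the centroid of △ECD]
   → B = (8/3, 1)
3. A_x = 690/113  [E, C, A are collinear ∩ BA ⟂ EC]
4. A_y = 272/113  [E, C, A are collinear ∩ BA ⟂ EC]
   → A = (690/113, 272/113)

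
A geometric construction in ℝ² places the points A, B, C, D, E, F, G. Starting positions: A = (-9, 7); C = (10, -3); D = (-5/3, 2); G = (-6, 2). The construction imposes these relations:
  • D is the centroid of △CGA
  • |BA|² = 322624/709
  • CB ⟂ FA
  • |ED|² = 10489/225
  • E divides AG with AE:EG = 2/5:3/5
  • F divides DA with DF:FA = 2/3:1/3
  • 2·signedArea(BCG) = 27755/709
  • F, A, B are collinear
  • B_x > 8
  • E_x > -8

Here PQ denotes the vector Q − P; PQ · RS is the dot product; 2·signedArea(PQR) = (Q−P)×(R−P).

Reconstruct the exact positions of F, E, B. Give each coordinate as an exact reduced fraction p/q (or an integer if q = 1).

B = (6115/709, -3557/709)
E = (-39/5, 5)
F = (-59/9, 16/3)

1. F_x = -59/9  [F divides DA with DF:FA = 2/3:1/3]
2. F_y = 16/3  [F divides DA with DF:FA = 2/3:1/3]
   → F = (-59/9, 16/3)
3. E_x = -39/5  [E divides AG with AE:EG = 2/5:3/5]
4. E_y = 5  [E divides AG with AE:EG = 2/5:3/5]
   → E = (-39/5, 5)
5. B_x = 6115/709  [F, A, B are collinear ∩ CB ⟂ FA]
6. B_y = -3557/709  [F, A, B are collinear ∩ CB ⟂ FA]
   → B = (6115/709, -3557/709)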